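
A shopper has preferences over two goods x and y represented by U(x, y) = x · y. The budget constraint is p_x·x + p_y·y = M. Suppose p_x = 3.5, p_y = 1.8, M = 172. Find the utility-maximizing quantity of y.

Tangency: MRS = y/x = p_x/p_y.
So p_y·y = p_x·x; combined with the budget, a share 0.5 of income goes to x.
Demand: x*(p_x,p_y,M) = 0.5·M/p_x and y* = 0.5·M/p_y.
At p_x=3.5, p_y=1.8, M=172: y* = 0.5·172/1.8 = 47.7778.

y* = 47.7778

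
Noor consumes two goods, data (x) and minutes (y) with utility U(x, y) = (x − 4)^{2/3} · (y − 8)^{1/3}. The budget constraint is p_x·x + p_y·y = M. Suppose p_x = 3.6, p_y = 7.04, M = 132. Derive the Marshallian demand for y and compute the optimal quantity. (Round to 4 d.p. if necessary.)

y* = 10.9015

MRS = 2·(y−8)/(x−4). Tangency with p_x/p_y gives y−8 = (1/2)·(p_x/p_y)·(x−4).
After buying the subsistence bundle (4, 8), a share 2/3 of the remaining income goes to x: x* = 4 + 2/3·(M − 4p_x − 8p_y)/p_x.
Discretionary income = 132 − 4·3.6 − 8·7.04 = 61.28; y* = 8 + 1/3·61.28/7.04 = 10.9015.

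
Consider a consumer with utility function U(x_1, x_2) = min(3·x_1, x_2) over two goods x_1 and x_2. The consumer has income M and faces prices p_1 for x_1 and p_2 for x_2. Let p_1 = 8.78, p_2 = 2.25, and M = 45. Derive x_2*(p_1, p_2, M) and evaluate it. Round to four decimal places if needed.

x_2* = 8.6929

With perfect complements, no substitution: consume in ratio x_1:x_2 = 1:3.
Budget: p_1·x_1 + p_2·3·x_1 = M, so (p_1 + 3·p_2)·x_1 = M.
Demand: x_1*(p_1,p_2,M) = M/(p_1 + 3·p_2), x_2* = 3·M/(p_1 + 3·p_2).
Here 8.78 + 3·2.25 = 15.53, giving x_2* = 8.6929.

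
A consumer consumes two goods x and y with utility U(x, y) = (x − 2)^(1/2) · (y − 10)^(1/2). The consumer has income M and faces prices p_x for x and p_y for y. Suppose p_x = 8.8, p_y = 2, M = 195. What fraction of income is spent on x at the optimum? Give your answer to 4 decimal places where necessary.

share on x = 0.4938

MRS = (y−10)/(x−2). Tangency with p_x/p_y gives y−10 = (p_x/p_y)·(x−2).
After buying the subsistence bundle (2, 10), a share 0.5 of the remaining income goes to x: x* = 2 + 0.5·(M − 2p_x − 10p_y)/p_x.
Discretionary income = 195 − 2·8.8 − 10·2 = 157.4; x* = 2 + 0.5·157.4/8.8 = 10.9432; y* = 10 + 0.5·157.4/2 = 49.35.
Expenditure on x: 8.8·10.9432 = 96.3; share = 0.4938.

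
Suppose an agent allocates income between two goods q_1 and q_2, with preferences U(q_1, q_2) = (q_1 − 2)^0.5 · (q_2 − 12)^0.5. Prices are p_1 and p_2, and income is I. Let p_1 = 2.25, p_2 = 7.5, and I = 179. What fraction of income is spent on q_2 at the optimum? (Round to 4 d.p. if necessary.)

This is Cobb-Douglas in (q_1−2, q_2−12): tangency gives 0.5·p_2·(q_2−12) = 0.5·p_1·(q_1−2).
After buying the subsistence bundle (2, 12), a share 0.5 of the remaining income goes to q_1: q_1* = 2 + 0.5·(I − 2p_1 − 12p_2)/p_1.
Discretionary income = 179 − 2·2.25 − 12·7.5 = 84.5; q_1* = 2 + 0.5·84.5/2.25 = 20.7778; q_2* = 12 + 0.5·84.5/7.5 = 17.6333.
Expenditure on q_2: 7.5·17.6333 = 132.25; share = 0.7388.

share on q_2 = 0.7388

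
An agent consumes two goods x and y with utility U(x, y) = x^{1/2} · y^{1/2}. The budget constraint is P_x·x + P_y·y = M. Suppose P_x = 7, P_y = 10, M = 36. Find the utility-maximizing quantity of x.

x* = 2.5714

Demand: x*(P_x,P_y,M) = 0.5·M/P_x and y* = 0.5·M/P_y.
At P_x=7, P_y=10, M=36: x* = 0.5·36/7 = 2.5714.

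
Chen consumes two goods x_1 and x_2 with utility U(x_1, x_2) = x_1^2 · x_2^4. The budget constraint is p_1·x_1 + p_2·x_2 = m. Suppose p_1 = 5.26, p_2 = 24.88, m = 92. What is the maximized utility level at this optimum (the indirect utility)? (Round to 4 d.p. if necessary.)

At p_1=5.26, p_2=24.88, m=92: x_1* = 1/3·92/5.26 = 5.8302, x_2* = 2.4652.
Utility at the optimum: U(5.8302, 2.4652) = 1255.2968.

V = 1255.2968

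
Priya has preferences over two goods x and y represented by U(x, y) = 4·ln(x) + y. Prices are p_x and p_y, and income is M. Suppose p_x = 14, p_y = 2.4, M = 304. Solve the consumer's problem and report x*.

x* = 0.6857

Set MRS = p_x/p_y: (4/x)/1 = p_x/p_y.
So x*(p_x,p_y) = 4·p_y/p_x, independent of income; and y* = (M − 4·p_y)/p_y.
At the given prices: x* = 4·2.4/14 = 0.6857.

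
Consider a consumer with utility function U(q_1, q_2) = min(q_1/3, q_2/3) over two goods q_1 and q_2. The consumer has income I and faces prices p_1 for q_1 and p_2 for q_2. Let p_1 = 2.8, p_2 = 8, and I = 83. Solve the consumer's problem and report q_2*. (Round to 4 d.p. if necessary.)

q_2* = 7.6852

With perfect complements, no substitution: consume in ratio q_1:q_2 = 3:3.
Budget: p_1·q_1 + p_2·q_1 = I, so (3·p_1 + 3·p_2)·q_1 = 3·I.
Demand: q_1*(p_1,p_2,I) = 3·I/(3·p_1 + 3·p_2), q_2* = 3·I/(3·p_1 + 3·p_2).
Here 3·2.8 + 3·8 = 32.4, giving q_2* = 7.6852.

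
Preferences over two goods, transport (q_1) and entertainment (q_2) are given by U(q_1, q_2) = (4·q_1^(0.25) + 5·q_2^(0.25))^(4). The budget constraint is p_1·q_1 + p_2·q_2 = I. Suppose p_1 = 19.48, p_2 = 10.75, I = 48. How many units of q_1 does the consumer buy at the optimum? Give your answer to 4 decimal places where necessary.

MU_q_1 ∝ 4·q_1^(-0.75), MU_q_2 ∝ 5·q_2^(-0.75), so MRS = (4/5)·(q_2/q_1)^(0.75) = p_1/p_2.
Solve for the ratio: q_2/q_1 = [(5/4)·p_1/p_2]^(4/3).
With the ratio pinned down, the budget gives q_1* = I/(p_1 + p_2·(q_2/q_1)) and q_2* = (q_2/q_1)·q_1*.
Numerically q_2/q_1 = 2.974774, so q_1* = 48/(19.48 + 10.75·2.974774) = 0.9328.

q_1* = 0.9328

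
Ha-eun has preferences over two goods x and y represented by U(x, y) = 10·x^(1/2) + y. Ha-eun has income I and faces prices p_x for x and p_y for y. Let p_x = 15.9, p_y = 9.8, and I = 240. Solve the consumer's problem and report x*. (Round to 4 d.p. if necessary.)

x* = 9.4973

Set MRS = p_x/p_y: 5·x^(−1/2) = p_x/p_y.
Thus x* = (5·p_y/p_x)² — independent of I — with the rest of income spent on y.
Plugging in: x* = (5·9.8/15.9)² = 9.4973.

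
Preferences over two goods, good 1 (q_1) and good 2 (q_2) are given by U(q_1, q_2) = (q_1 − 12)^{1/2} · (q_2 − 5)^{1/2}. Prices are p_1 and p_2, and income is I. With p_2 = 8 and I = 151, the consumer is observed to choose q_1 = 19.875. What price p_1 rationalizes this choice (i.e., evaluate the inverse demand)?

p_1 = 4

MRS = (q_2−5)/(q_1−12). Tangency with p_1/p_2 gives q_2−5 = (p_1/p_2)·(q_1−12).
After buying the subsistence bundle (12, 5), a share 0.5 of the remaining income goes to q_1: q_1* = 12 + 0.5·(I − 12p_1 − 5p_2)/p_1.
Set q_1* = 19.875 in the demand function and solve for p_1: p_1 = 4.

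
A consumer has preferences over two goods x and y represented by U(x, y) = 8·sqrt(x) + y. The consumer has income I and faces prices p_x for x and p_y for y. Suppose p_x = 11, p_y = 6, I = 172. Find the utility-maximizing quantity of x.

Utility is quasi-linear in y; the FOC for x is 4/√x = p_x/p_y.
Solve: √x = 4·p_y/p_x, so x*(p_x,p_y) = (4·p_y/p_x)², and y* = (I − p_x·x*)/p_y.
Plugging in: x* = (4·6/11)² = 4.7603.

x* = 4.7603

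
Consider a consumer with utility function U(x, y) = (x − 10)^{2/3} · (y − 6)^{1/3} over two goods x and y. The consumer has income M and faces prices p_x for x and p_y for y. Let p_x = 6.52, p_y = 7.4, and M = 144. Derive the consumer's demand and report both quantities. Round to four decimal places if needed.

x* = 13.5174, y* = 7.5495

This is Cobb-Douglas in (x−10, y−6): tangency gives 2/3·p_y·(y−6) = 1/3·p_x·(x−10).
Substituting into the budget: x* = 10 + 2/3·(M − 10·p_x − 6·p_y)/p_x, and y* = 6 + 1/3·(…)/p_y.
Discretionary income = 144 − 10·6.52 − 6·7.4 = 34.4; x* = 10 + 2/3·34.4/6.52 = 13.5174; y* = 6 + 1/3·34.4/7.4 = 7.5495.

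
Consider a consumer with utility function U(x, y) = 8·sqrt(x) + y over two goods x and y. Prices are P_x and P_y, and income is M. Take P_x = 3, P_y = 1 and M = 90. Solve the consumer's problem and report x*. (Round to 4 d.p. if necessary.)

x* = 1.7778

MU_x = 4/√x, MU_y = 1. Tangency: 4/√x = P_x/P_y.
Solve: √x = 4·P_y/P_x, so x*(P_x,P_y) = (4·P_y/P_x)², and y* = (M − P_x·x*)/P_y.
Plugging in: x* = (4·1/3)² = 1.7778.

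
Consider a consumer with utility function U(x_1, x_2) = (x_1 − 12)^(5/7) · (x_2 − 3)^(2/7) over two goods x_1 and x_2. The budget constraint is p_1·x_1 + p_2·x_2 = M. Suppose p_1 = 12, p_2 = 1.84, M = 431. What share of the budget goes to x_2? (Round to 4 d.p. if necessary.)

share on x_2 = 0.1994

MRS = (5/2)·(x_2−3)/(x_1−12). Tangency with p_1/p_2 gives x_2−3 = (2/5)·(p_1/p_2)·(x_1−12).
After buying the subsistence bundle (12, 3), a share 5/7 of the remaining income goes to x_1: x_1* = 12 + 5/7·(M − 12p_1 − 3p_2)/p_1.
Discretionary income = 431 − 12·12 − 3·1.84 = 281.48; x_1* = 12 + 5/7·281.48/12 = 28.7548; x_2* = 3 + 2/7·281.48/1.84 = 46.7081.
Expenditure on x_2: 1.84·46.7081 = 85.9429; share = 0.1994.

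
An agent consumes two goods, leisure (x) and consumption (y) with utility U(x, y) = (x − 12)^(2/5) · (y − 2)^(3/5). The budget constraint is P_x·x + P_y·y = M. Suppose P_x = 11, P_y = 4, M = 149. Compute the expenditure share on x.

share on x = 0.9101

Let x' = x−12, y' = y−2. MRS = (2/3)·y'/x' = P_x/P_y.
Substituting into the budget: x* = 12 + 0.4·(M − 12·P_x − 2·P_y)/P_x, and y* = 2 + 0.6·(…)/P_y.
Discretionary income = 149 − 12·11 − 2·4 = 9; x* = 12 + 0.4·9/11 = 12.3273; y* = 2 + 0.6·9/4 = 3.35.
Expenditure on x: 11·12.3273 = 135.6; share = 0.9101.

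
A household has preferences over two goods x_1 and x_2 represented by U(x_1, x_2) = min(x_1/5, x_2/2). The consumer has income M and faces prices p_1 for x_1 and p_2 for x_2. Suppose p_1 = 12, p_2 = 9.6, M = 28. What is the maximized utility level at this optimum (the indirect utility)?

V = 0.3535

Leontief preferences: the optimum is at the kink where x_1/5 = x_2/2, i.e. x_2 = (2/5)·x_1.
Budget: p_1·x_1 + p_2·(2/5)·x_1 = M, so (5·p_1 + 2·p_2)·x_1 = 5·M.
Demand: x_1*(p_1,p_2,M) = 5·M/(5·p_1 + 2·p_2), x_2* = 2·M/(5·p_1 + 2·p_2).
Here 5·12 + 2·9.6 = 79.2, giving x_1* = 1.7677 and x_2* = 0.7071.
Utility at the optimum: U(1.7677, 0.7071) = 0.3535.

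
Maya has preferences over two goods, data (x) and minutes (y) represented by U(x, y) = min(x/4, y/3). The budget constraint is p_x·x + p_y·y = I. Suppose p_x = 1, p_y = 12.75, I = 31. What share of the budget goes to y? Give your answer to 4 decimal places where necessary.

share on y = 0.9053

With perfect complements, no substitution: consume in ratio x:y = 4:3.
Budget: p_x·x + p_y·(3/4)·x = I, so (4·p_x + 3·p_y)·x = 4·I.
Demand: x*(p_x,p_y,I) = 4·I/(4·p_x + 3·p_y), y* = 3·I/(4·p_x + 3·p_y).
Here 4·1 + 3·12.75 = 42.25, giving x* = 2.9349 and y* = 2.2012.
Expenditure on y: 12.75·2.2012 = 28.0651; share = 0.9053.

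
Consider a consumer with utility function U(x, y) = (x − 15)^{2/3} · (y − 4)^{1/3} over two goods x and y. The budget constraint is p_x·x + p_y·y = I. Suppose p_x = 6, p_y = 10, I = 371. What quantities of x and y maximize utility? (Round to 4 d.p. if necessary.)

x* = 41.7778, y* = 12.0333

This is Cobb-Douglas in (x−15, y−4): tangency gives 2/3·p_y·(y−4) = 1/3·p_x·(x−15).
After buying the subsistence bundle (15, 4), a share 2/3 of the remaining income goes to x: x* = 15 + 2/3·(I − 15p_x − 4p_y)/p_x.
Discretionary income = 371 − 15·6 − 4·10 = 241; x* = 15 + 2/3·241/6 = 41.7778; y* = 4 + 1/3·241/10 = 12.0333.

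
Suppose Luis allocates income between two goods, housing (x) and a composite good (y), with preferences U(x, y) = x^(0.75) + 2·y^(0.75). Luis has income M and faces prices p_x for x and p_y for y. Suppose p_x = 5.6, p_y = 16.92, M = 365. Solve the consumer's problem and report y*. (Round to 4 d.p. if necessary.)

Substitute y = (y/x)·x into the budget: x* = M/(p_x + p_y·(y/x)).
Numerically y/x = 0.191986, so x* = 365/(5.6 + 16.92·0.191986) = 41.2503 and y* = 0.191986·41.2503 = 7.9195.

y* = 7.9195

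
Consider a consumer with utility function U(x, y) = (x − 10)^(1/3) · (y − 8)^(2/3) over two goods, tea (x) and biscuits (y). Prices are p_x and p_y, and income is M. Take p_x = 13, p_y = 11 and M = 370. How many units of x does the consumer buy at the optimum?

x* = 13.8974

This is Cobb-Douglas in (x−10, y−8): tangency gives 1/3·p_y·(y−8) = 2/3·p_x·(x−10).
After buying the subsistence bundle (10, 8), a share 1/3 of the remaining income goes to x: x* = 10 + 1/3·(M − 10p_x − 8p_y)/p_x.
Discretionary income = 370 − 10·13 − 8·11 = 152; x* = 10 + 1/3·152/13 = 13.8974.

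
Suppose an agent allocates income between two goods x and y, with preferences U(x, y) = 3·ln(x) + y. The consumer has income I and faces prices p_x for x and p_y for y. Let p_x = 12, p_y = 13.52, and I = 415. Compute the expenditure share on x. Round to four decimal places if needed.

share on x = 0.0977

Set MRS = p_x/p_y: (3/x)/1 = p_x/p_y.
So x*(p_x,p_y) = 3·p_y/p_x, independent of income; and y* = (I − 3·p_y)/p_y.
At the given prices: x* = 3·13.52/12 = 3.38, and y* = 27.6953.
Expenditure on x: 12·3.38 = 40.56; share = 0.0977.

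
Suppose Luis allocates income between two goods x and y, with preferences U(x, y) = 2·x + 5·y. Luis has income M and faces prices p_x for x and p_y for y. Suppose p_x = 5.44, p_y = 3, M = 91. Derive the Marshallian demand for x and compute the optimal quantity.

Perfect substitutes: compare marginal utility per dollar. 2/p_x vs 5/p_y → 0.3676 vs 1.6667.
y gives more utility per dollar, so spend all income on y: y* = M/p_y, x* = 0.
Numerically: x* = 0, y* = 30.3333.

x* = 0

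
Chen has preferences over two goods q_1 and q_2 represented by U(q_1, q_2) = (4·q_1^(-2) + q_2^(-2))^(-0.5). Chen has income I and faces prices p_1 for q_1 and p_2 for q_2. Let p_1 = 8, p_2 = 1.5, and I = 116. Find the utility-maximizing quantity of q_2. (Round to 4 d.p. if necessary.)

MRS = MU_q_1/MU_q_2 = 4·(q_2/q_1)^(3). Set equal to p_1/p_2.
Hence q_2/q_1 = ((1/4)·p_1/p_2)^(1/(3)), i.e. raised to the 1/3 power.
With the ratio pinned down, the budget gives q_1* = I/(p_1 + p_2·(q_2/q_1)) and q_2* = (q_2/q_1)·q_1*.
Numerically q_2/q_1 = 1.100642, so q_1* = 116/(8 + 1.5·1.100642) = 12.0195 and q_2* = 1.100642·12.0195 = 13.2292.

q_2* = 13.2292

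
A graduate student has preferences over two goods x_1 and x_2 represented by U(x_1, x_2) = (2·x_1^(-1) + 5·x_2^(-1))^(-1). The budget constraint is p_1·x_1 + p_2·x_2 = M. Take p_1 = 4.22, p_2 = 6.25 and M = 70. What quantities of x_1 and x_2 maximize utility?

From the CES first-order condition, (2/5)·(x_2/x_1)^(2) = p_1/p_2.
Hence x_2/x_1 = ((5/2)·p_1/p_2)^(1/(2)), i.e. raised to the 0.5 power.
With the ratio pinned down, the budget gives x_1* = M/(p_1 + p_2·(x_2/x_1)) and x_2* = (x_2/x_1)·x_1*.
Numerically x_2/x_1 = 1.299231, so x_1* = 70/(4.22 + 6.25·1.299231) = 5.6725 and x_2* = 1.299231·5.6725 = 7.3699.

x_1* = 5.6725, x_2* = 7.3699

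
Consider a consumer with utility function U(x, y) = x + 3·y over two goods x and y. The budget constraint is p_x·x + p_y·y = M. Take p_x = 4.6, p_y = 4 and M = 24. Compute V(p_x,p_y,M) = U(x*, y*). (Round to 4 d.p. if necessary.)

Linear utility — the consumer picks whichever good has higher MU/price: 1/4.6 = 0.2174 vs 3/4 = 0.75.
y gives more utility per dollar, so spend all income on y: y* = M/p_y, x* = 0.
Numerically: x* = 0, y* = 6.
Utility at the optimum: U(0, 6) = 18.

V = 18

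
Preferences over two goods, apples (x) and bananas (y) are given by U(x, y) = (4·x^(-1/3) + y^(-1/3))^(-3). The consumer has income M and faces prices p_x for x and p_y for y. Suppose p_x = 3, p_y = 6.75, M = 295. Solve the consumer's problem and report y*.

Numerically y/x = 0.19245, so x* = 295/(3 + 6.75·0.19245) = 68.62 and y* = 0.19245·68.62 = 13.2059.

y* = 13.2059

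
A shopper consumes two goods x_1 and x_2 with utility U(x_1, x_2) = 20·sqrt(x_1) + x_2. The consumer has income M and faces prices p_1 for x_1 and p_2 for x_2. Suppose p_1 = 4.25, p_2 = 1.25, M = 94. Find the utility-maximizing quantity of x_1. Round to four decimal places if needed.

Solve: √x_1 = 10·p_2/p_1, so x_1*(p_1,p_2) = (10·p_2/p_1)², and x_2* = (M − p_1·x_1*)/p_2.
Plugging in: x_1* = (10·1.25/4.25)² = 8.6505.

x_1* = 8.6505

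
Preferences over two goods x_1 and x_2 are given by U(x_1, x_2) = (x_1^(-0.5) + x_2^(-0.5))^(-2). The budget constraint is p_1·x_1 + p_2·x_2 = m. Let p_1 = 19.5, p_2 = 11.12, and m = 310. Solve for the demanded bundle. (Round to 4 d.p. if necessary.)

MU_x_1 ∝ x_1^(-1.5), MU_x_2 ∝ x_2^(-1.5), so MRS = (x_2/x_1)^(1.5) = p_1/p_2.
Hence x_2/x_1 = (p_1/p_2)^(1/(1.5)), i.e. raised to the 2/3 power.
Substitute x_2 = (x_2/x_1)·x_1 into the budget: x_1* = m/(p_1 + p_2·(x_2/x_1)).
Numerically x_2/x_1 = 1.454186, so x_1* = 310/(19.5 + 11.12·1.454186) = 8.6906 and x_2* = 1.454186·8.6906 = 12.6378.

x_1* = 8.6906, x_2* = 12.6378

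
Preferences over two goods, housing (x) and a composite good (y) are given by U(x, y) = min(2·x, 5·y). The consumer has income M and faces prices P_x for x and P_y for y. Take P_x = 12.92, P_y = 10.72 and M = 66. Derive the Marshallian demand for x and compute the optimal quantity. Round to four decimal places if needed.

With perfect complements, no substitution: consume in ratio x:y = 5:2.
Budget: P_x·x + P_y·(2/5)·x = M, so (5·P_x + 2·P_y)·x = 5·M.
Demand: x*(P_x,P_y,M) = 5·M/(5·P_x + 2·P_y), y* = 2·M/(5·P_x + 2·P_y).
Here 5·12.92 + 2·10.72 = 86.04, giving x* = 3.8354.

x* = 3.8354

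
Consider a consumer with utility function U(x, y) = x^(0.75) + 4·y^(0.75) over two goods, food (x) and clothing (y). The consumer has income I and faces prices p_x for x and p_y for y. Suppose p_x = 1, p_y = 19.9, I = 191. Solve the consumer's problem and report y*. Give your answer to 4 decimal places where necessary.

y* = 0.302

Numerically y/x = 0.001632, so x* = 191/(1 + 19.9·0.001632) = 184.9906 and y* = 0.001632·184.9906 = 0.302.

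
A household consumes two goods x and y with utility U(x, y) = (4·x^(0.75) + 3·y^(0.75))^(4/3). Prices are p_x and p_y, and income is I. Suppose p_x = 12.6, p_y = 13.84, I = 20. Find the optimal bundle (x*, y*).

x* = 1.2814, y* = 0.2785

MRS = MU_x/MU_y = (4/3)·(y/x)^(0.25). Set equal to p_x/p_y.
Solve for the ratio: y/x = [(3/4)·p_x/p_y]^(4).
Substitute y = (y/x)·x into the budget: x* = I/(p_x + p_y·(y/x)).
Numerically y/x = 0.217362, so x* = 20/(12.6 + 13.84·0.217362) = 1.2814 and y* = 0.217362·1.2814 = 0.2785.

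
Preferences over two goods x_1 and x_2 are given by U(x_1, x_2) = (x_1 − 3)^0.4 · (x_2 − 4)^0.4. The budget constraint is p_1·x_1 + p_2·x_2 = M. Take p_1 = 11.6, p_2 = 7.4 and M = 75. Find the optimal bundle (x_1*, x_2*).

x_1* = 3.4569, x_2* = 4.7162

Substituting into the budget: x_1* = 3 + 0.5·(M − 3·p_1 − 4·p_2)/p_1, and x_2* = 4 + 0.5·(…)/p_2.
Discretionary income = 75 − 3·11.6 − 4·7.4 = 10.6; x_1* = 3 + 0.5·10.6/11.6 = 3.4569; x_2* = 4 + 0.5·10.6/7.4 = 4.7162.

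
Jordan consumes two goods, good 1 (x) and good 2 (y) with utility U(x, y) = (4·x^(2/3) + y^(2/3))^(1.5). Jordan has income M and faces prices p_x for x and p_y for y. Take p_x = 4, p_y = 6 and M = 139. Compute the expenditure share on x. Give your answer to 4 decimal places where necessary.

share on x = 0.9931

From the CES first-order condition, 4·(y/x)^(1/3) = p_x/p_y.
Solve for the ratio: y/x = [(1/4)·p_x/p_y]^(3).
Substitute y = (y/x)·x into the budget: x* = M/(p_x + p_y·(y/x)).
Numerically y/x = 0.00463, so x* = 139/(4 + 6·0.00463) = 34.5103 and y* = 0.00463·34.5103 = 0.1598.
Expenditure on x: 4·34.5103 = 138.0414; share = 0.9931.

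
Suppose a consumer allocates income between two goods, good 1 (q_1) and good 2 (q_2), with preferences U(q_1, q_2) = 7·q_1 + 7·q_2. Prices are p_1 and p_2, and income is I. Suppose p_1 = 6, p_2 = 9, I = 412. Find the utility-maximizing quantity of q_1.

q_1* = 68.6667

q_1 gives more utility per dollar, so spend all income on q_1: q_1* = I/p_1, q_2* = 0.
Numerically: q_1* = 68.6667, q_2* = 0.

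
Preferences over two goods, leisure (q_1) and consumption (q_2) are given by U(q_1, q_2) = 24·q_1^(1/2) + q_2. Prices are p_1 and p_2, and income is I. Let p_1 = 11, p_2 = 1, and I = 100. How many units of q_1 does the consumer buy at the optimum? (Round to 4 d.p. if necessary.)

Set MRS = p_1/p_2: 12·q_1^(−1/2) = p_1/p_2.
Thus q_1* = (12·p_2/p_1)² — independent of I — with the rest of income spent on q_2.
Plugging in: q_1* = (12·1/11)² = 1.1901.

q_1* = 1.1901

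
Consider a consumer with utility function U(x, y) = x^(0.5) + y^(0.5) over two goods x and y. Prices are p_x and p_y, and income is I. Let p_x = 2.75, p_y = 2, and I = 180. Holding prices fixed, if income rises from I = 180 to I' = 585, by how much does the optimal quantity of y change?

MRS = MU_x/MU_y = (y/x)^(0.5). Set equal to p_x/p_y.
Hence y/x = (p_x/p_y)^(1/(0.5)), i.e. raised to the 2 power.
Substitute y = (y/x)·x into the budget: x* = I/(p_x + p_y·(y/x)).
Numerically y/x = 1.890625, so x* = 180/(2.75 + 2·1.890625) = 27.5598 and y* = 1.890625·27.5598 = 52.1053.
At I' = 585: y* = 169.3421. Change: 169.3421 − 52.1053 = 117.2368.

Δy* = 117.2368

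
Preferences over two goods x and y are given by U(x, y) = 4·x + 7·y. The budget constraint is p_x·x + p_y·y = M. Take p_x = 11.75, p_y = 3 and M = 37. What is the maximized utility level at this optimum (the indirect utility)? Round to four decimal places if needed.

Perfect substitutes: compare marginal utility per dollar. 4/p_x vs 7/p_y → 0.3404 vs 2.3333.
y gives more utility per dollar, so spend all income on y: y* = M/p_y, x* = 0.
Numerically: x* = 0, y* = 12.3333.
Utility at the optimum: U(0, 12.3333) = 86.3333.

V = 86.3333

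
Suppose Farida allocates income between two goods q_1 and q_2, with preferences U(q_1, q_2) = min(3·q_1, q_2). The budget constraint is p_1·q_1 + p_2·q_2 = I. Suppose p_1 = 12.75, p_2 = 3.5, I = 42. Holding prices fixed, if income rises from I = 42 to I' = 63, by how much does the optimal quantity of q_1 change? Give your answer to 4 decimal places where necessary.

Leontief preferences: the optimum is at the kink where q_1/1 = q_2/3, i.e. q_2 = 3·q_1.
Budget: p_1·q_1 + p_2·3·q_1 = I, so (p_1 + 3·p_2)·q_1 = I.
Demand: q_1*(p_1,p_2,I) = I/(p_1 + 3·p_2), q_2* = 3·I/(p_1 + 3·p_2).
Here 12.75 + 3·3.5 = 23.25, giving q_1* = 1.8065.
At I' = 63: q_1* = 2.7097. Change: 2.7097 − 1.8065 = 0.9032.

Δq_1* = 0.9032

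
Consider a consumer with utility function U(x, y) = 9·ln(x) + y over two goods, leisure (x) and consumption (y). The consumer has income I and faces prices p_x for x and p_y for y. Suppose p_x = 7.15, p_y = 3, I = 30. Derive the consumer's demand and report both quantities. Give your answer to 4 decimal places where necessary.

x* = 3.7762, y* = 1

MU_x = 9/x, MU_y = 1. Tangency: 9/x = p_x/p_y.
So x*(p_x,p_y) = 9·p_y/p_x, independent of income; and y* = (I − 9·p_y)/p_y.
At the given prices: x* = 9·3/7.15 = 3.7762, and y* = 1.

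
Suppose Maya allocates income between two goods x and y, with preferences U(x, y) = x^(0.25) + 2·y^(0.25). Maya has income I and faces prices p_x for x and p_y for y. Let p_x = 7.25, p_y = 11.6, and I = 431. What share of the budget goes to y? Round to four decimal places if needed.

With the ratio pinned down, the budget gives x* = I/(p_x + p_y·(y/x)) and y* = (y/x)·x*.
Numerically y/x = 1.346522, so x* = 431/(7.25 + 11.6·1.346522) = 18.8459 and y* = 1.346522·18.8459 = 25.3765.
Expenditure on y: 11.6·25.3765 = 294.367; share = 0.683.

share on y = 0.683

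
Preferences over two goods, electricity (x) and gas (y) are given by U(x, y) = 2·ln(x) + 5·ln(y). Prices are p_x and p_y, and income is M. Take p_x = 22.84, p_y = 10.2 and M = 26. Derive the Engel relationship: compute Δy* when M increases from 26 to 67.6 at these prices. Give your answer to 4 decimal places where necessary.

MU_x/MU_y = (2·y)/(5·x); tangency sets this equal to p_x/p_y.
So 2·p_y·y = 5·p_x·x; combined with the budget, a share 2/7 of income goes to x.
Demand: x*(p_x,p_y,M) = 2/7·M/p_x and y* = 5/7·M/p_y.
At p_x=22.84, p_y=10.2, M=26: y* = 5/7·26/10.2 = 1.8207.
At M' = 67.6: y* = 4.7339. Change: 4.7339 − 1.8207 = 2.9132.

Δy* = 2.9132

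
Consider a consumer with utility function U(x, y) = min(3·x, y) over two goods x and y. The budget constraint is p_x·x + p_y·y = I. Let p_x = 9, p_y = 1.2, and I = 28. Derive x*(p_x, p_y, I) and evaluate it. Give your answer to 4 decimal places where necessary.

With perfect complements, no substitution: consume in ratio x:y = 1:3.
Budget: p_x·x + p_y·3·x = I, so (p_x + 3·p_y)·x = I.
Demand: x*(p_x,p_y,I) = I/(p_x + 3·p_y), y* = 3·I/(p_x + 3·p_y).
Here 9 + 3·1.2 = 12.6, giving x* = 2.2222.

x* = 2.2222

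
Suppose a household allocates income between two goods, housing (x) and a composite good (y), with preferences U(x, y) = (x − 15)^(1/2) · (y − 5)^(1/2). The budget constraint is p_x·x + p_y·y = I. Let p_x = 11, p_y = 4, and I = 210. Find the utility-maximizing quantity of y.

y* = 8.125

Let x' = x−15, y' = y−5. MRS = y'/x' = p_x/p_y.
Substituting into the budget: x* = 15 + 0.5·(I − 15·p_x − 5·p_y)/p_x, and y* = 5 + 0.5·(…)/p_y.
Discretionary income = 210 − 15·11 − 5·4 = 25; y* = 5 + 0.5·25/4 = 8.125.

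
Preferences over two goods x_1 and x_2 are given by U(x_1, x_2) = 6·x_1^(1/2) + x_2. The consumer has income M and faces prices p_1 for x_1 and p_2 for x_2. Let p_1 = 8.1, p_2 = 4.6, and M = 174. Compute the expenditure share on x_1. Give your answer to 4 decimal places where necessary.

MU_x_1 = 3/√x_1, MU_x_2 = 1. Tangency: 3/√x_1 = p_1/p_2.
Thus x_1* = (3·p_2/p_1)² — independent of M — with the rest of income spent on x_2.
Plugging in: x_1* = (3·4.6/8.1)² = 2.9026, x_2* = 32.715.
Expenditure on x_1: 8.1·2.9026 = 23.5111; share = 0.1351.

share on x_1 = 0.1351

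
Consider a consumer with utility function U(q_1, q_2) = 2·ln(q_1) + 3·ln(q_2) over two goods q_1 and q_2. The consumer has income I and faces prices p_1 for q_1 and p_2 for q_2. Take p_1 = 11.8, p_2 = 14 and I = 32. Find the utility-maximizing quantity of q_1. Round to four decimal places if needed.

q_1* = 1.0847

Demand: q_1*(p_1,p_2,I) = 0.4·I/p_1 and q_2* = 0.6·I/p_2.
At p_1=11.8, p_2=14, I=32: q_1* = 0.4·32/11.8 = 1.0847.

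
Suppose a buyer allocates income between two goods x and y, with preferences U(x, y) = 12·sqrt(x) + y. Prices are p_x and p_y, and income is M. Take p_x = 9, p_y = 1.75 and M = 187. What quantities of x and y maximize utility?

Utility is quasi-linear in y; the FOC for x is 6/√x = p_x/p_y.
Thus x* = (6·p_y/p_x)² — independent of M — with the rest of income spent on y.
Plugging in: x* = (6·1.75/9)² = 1.3611, y* = 99.8571.

x* = 1.3611, y* = 99.8571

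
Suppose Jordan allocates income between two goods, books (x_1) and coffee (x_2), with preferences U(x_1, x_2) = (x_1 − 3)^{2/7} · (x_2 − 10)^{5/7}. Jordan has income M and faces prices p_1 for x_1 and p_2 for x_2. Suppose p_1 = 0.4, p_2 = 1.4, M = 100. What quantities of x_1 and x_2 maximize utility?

This is Cobb-Douglas in (x_1−3, x_2−10): tangency gives 2/7·p_2·(x_2−10) = 5/7·p_1·(x_1−3).
Substituting into the budget: x_1* = 3 + 2/7·(M − 3·p_1 − 10·p_2)/p_1, and x_2* = 10 + 5/7·(…)/p_2.
Discretionary income = 100 − 3·0.4 − 10·1.4 = 84.8; x_1* = 3 + 2/7·84.8/0.4 = 63.5714; x_2* = 10 + 5/7·84.8/1.4 = 53.2653.

x_1* = 63.5714, x_2* = 53.2653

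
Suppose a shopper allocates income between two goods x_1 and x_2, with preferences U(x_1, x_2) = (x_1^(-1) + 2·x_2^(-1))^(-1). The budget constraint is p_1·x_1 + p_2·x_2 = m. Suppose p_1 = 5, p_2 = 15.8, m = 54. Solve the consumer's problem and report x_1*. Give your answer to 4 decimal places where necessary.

x_1* = 3.0735

From the CES first-order condition, (1/2)·(x_2/x_1)^(2) = p_1/p_2.
Hence x_2/x_1 = (2·p_1/p_2)^(1/(2)), i.e. raised to the 0.5 power.
With the ratio pinned down, the budget gives x_1* = m/(p_1 + p_2·(x_2/x_1)) and x_2* = (x_2/x_1)·x_1*.
Numerically x_2/x_1 = 0.795557, so x_1* = 54/(5 + 15.8·0.795557) = 3.0735.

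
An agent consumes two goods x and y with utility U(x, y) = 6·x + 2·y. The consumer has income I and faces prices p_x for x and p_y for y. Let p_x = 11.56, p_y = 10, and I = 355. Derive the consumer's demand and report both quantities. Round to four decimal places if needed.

x* = 30.7093, y* = 0

Numerically: x* = 30.7093, y* = 0.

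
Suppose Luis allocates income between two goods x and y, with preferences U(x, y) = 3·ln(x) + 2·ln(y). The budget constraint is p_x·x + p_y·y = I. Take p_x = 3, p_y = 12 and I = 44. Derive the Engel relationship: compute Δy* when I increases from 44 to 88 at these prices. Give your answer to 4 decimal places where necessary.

At p_x=3, p_y=12, I=44: y* = 0.4·44/12 = 1.4667.
At I' = 88: y* = 2.9333. Change: 2.9333 − 1.4667 = 1.4667.

Δy* = 1.4667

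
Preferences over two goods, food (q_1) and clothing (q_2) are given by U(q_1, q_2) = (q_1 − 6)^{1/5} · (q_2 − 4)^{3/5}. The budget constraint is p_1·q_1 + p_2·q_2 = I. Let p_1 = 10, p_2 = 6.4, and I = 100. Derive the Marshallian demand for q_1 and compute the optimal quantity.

MRS = (1/3)·(q_2−4)/(q_1−6). Tangency with p_1/p_2 gives q_2−4 = 3·(p_1/p_2)·(q_1−6).
Substituting into the budget: q_1* = 6 + 0.25·(I − 6·p_1 − 4·p_2)/p_1, and q_2* = 4 + 0.75·(…)/p_2.
Discretionary income = 100 − 6·10 − 4·6.4 = 14.4; q_1* = 6 + 0.25·14.4/10 = 6.36.

q_1* = 6.36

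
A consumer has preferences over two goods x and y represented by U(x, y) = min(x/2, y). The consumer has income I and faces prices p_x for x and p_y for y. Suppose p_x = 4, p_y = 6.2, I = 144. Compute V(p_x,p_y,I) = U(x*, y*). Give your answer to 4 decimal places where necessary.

V = 10.1408

With perfect complements, no substitution: consume in ratio x:y = 2:1.
Budget: p_x·x + p_y·(1/2)·x = I, so (2·p_x + p_y)·x = 2·I.
Demand: x*(p_x,p_y,I) = 2·I/(2·p_x + p_y), y* = I/(2·p_x + p_y).
Here 2·4 + 6.2 = 14.2, giving x* = 20.2817 and y* = 10.1408.
Utility at the optimum: U(20.2817, 10.1408) = 10.1408.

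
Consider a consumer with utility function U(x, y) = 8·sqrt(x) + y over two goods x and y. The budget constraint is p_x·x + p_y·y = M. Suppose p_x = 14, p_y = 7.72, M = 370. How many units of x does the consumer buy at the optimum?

Solve: √x = 4·p_y/p_x, so x*(p_x,p_y) = (4·p_y/p_x)², and y* = (M − p_x·x*)/p_y.
Plugging in: x* = (4·7.72/14)² = 4.8652.

x* = 4.8652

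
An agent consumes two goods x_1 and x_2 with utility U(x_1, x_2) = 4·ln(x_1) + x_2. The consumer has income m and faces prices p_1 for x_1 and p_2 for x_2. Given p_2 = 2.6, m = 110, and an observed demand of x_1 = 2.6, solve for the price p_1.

p_1 = 4

Set MRS = p_1/p_2: (4/x_1)/1 = p_1/p_2.
So x_1*(p_1,p_2) = 4·p_2/p_1, independent of income; and x_2* = (m − 4·p_2)/p_2.
Set x_1* = 2.6 in the demand function and solve for p_1: p_1 = 4.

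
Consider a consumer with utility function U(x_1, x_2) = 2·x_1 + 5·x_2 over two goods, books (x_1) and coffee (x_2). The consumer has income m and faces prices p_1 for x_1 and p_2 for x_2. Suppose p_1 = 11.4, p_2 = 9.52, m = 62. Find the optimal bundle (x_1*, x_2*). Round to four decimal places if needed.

Perfect substitutes: compare marginal utility per dollar. 2/p_1 vs 5/p_2 → 0.1754 vs 0.5252.
x_2 gives more utility per dollar, so spend all income on x_2: x_2* = m/p_2, x_1* = 0.
Numerically: x_1* = 0, x_2* = 6.5126.

x_1* = 0, x_2* = 6.5126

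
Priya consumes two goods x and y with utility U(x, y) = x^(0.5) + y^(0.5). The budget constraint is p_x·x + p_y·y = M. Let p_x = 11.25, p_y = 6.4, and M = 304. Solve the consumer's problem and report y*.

y* = 30.2762

Substitute y = (y/x)·x into the budget: x* = M/(p_x + p_y·(y/x)).
Numerically y/x = 3.089905, so x* = 304/(11.25 + 6.4·3.089905) = 9.7984 and y* = 3.089905·9.7984 = 30.2762.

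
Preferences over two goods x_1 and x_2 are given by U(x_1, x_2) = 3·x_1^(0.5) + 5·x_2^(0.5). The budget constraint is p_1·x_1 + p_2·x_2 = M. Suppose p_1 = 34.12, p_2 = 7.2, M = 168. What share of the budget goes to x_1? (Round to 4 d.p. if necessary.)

share on x_1 = 0.0706

From the CES first-order condition, (3/5)·(x_2/x_1)^(0.5) = p_1/p_2.
Solve for the ratio: x_2/x_1 = [(5/3)·p_1/p_2]^(2).
With the ratio pinned down, the budget gives x_1* = M/(p_1 + p_2·(x_2/x_1)) and x_2* = (x_2/x_1)·x_1*.
Numerically x_2/x_1 = 62.380744, so x_1* = 168/(34.12 + 7.2·62.380744) = 0.3476 and x_2* = 62.380744·0.3476 = 21.6859.
Expenditure on x_1: 34.12·0.3476 = 11.8614; share = 0.0706.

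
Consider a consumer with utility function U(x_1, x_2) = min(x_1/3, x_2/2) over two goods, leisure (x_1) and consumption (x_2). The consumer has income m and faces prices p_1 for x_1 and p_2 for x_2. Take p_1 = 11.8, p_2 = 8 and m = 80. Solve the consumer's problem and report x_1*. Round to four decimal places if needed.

x_1* = 4.6693

Leontief preferences: the optimum is at the kink where x_1/3 = x_2/2, i.e. x_2 = (2/3)·x_1.
Budget: p_1·x_1 + p_2·(2/3)·x_1 = m, so (3·p_1 + 2·p_2)·x_1 = 3·m.
Demand: x_1*(p_1,p_2,m) = 3·m/(3·p_1 + 2·p_2), x_2* = 2·m/(3·p_1 + 2·p_2).
Here 3·11.8 + 2·8 = 51.4, giving x_1* = 4.6693.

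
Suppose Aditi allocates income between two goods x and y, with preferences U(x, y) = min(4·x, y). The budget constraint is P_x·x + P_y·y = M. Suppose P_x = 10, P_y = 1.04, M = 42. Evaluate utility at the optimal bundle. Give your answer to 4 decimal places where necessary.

V = 11.8644

With perfect complements, no substitution: consume in ratio x:y = 1:4.
Budget: P_x·x + P_y·4·x = M, so (P_x + 4·P_y)·x = M.
Demand: x*(P_x,P_y,M) = M/(P_x + 4·P_y), y* = 4·M/(P_x + 4·P_y).
Here 10 + 4·1.04 = 14.16, giving x* = 2.9661 and y* = 11.8644.
Utility at the optimum: U(2.9661, 11.8644) = 11.8644.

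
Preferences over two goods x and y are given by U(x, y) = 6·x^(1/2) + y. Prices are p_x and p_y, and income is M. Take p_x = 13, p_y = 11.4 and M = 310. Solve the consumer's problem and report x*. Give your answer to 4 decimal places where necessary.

x* = 6.9209

Set MRS = p_x/p_y: 3·x^(−1/2) = p_x/p_y.
Thus x* = (3·p_y/p_x)² — independent of M — with the rest of income spent on y.
Plugging in: x* = (3·11.4/13)² = 6.9209.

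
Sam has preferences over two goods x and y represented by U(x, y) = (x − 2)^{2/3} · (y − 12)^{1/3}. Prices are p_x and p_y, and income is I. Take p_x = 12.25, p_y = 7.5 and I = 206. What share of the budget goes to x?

share on x = 0.415

Let x' = x−2, y' = y−12. MRS = 2·y'/x' = p_x/p_y.
After buying the subsistence bundle (2, 12), a share 2/3 of the remaining income goes to x: x* = 2 + 2/3·(I − 2p_x − 12p_y)/p_x.
Discretionary income = 206 − 2·12.25 − 12·7.5 = 91.5; x* = 2 + 2/3·91.5/12.25 = 6.9796; y* = 12 + 1/3·91.5/7.5 = 16.0667.
Expenditure on x: 12.25·6.9796 = 85.5; share = 0.415.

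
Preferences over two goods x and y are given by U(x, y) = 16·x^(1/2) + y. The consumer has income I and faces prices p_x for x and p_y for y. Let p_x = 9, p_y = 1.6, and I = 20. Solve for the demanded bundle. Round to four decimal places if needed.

x* = 2.0227, y* = 1.1222

MU_x = 8/√x, MU_y = 1. Tangency: 8/√x = p_x/p_y.
Thus x* = (8·p_y/p_x)² — independent of I — with the rest of income spent on y.
Plugging in: x* = (8·1.6/9)² = 2.0227, y* = 1.1222.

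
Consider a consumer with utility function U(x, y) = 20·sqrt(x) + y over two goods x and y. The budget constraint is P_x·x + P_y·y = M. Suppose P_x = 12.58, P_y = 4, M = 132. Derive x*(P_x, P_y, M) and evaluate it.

Solve: √x = 10·P_y/P_x, so x*(P_x,P_y) = (10·P_y/P_x)², and y* = (M − P_x·x*)/P_y.
Plugging in: x* = (10·4/12.58)² = 10.1102.

x* = 10.1102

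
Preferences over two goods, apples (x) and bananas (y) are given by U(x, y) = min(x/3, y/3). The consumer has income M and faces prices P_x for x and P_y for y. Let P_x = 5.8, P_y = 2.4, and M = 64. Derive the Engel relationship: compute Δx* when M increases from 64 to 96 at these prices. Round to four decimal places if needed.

With perfect complements, no substitution: consume in ratio x:y = 3:3.
Budget: P_x·x + P_y·x = M, so (3·P_x + 3·P_y)·x = 3·M.
Demand: x*(P_x,P_y,M) = 3·M/(3·P_x + 3·P_y), y* = 3·M/(3·P_x + 3·P_y).
Here 3·5.8 + 3·2.4 = 24.6, giving x* = 7.8049.
At M' = 96: x* = 11.7073. Change: 11.7073 − 7.8049 = 3.9024.

Δx* = 3.9024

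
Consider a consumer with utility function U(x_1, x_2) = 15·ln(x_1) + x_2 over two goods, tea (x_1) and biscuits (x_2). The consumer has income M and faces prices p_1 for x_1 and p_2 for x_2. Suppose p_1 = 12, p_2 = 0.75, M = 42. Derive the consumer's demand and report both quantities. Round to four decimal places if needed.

x_1* = 0.9375, x_2* = 41

MU_x_1 = 15/x_1, MU_x_2 = 1. Tangency: 15/x_1 = p_1/p_2.
So x_1*(p_1,p_2) = 15·p_2/p_1, independent of income; and x_2* = (M − 15·p_2)/p_2.
At the given prices: x_1* = 15·0.75/12 = 0.9375, and x_2* = 41.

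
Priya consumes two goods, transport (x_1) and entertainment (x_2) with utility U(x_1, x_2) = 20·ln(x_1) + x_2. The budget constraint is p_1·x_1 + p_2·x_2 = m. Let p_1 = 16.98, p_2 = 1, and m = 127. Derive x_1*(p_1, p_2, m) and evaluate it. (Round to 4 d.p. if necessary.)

Set MRS = p_1/p_2: (20/x_1)/1 = p_1/p_2.
So x_1*(p_1,p_2) = 20·p_2/p_1, independent of income; and x_2* = (m − 20·p_2)/p_2.
At the given prices: x_1* = 20·1/16.98 = 1.1779.

x_1* = 1.1779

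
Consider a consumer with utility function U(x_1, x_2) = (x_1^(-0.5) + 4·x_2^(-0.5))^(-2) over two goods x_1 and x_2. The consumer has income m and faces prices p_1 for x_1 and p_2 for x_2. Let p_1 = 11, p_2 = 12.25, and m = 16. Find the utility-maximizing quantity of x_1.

MRS = MU_x_1/MU_x_2 = (1/4)·(x_2/x_1)^(1.5). Set equal to p_1/p_2.
Hence x_2/x_1 = (4·p_1/p_2)^(1/(1.5)), i.e. raised to the 2/3 power.
Substitute x_2 = (x_2/x_1)·x_1 into the budget: x_1* = m/(p_1 + p_2·(x_2/x_1)).
Numerically x_2/x_1 = 2.345368, so x_1* = 16/(11 + 12.25·2.345368) = 0.4027.

x_1* = 0.4027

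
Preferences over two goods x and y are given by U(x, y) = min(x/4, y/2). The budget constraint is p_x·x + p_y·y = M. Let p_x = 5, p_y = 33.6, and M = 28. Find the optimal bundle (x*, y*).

Demand: x*(p_x,p_y,M) = 4·M/(4·p_x + 2·p_y), y* = 2·M/(4·p_x + 2·p_y).
Here 4·5 + 2·33.6 = 87.2, giving x* = 1.2844 and y* = 0.6422.

x* = 1.2844, y* = 0.6422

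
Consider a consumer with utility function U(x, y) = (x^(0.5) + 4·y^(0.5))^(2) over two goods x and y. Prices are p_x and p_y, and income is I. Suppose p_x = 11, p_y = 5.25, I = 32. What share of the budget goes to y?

share on y = 0.971

MRS = MU_x/MU_y = (1/4)·(y/x)^(0.5). Set equal to p_x/p_y.
Solve for the ratio: y/x = [4·p_x/p_y]^(2).
With the ratio pinned down, the budget gives x* = I/(p_x + p_y·(y/x)) and y* = (y/x)·x*.
Numerically y/x = 70.240363, so x* = 32/(11 + 5.25·70.240363) = 0.0843 and y* = 70.240363·0.0843 = 5.9187.
Expenditure on y: 5.25·5.9187 = 31.0731; share = 0.971.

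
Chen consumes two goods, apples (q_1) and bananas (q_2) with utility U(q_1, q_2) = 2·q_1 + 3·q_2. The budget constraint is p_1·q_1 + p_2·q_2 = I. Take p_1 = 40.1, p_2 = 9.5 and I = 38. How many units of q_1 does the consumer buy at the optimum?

q_1* = 0

Linear utility — the consumer picks whichever good has higher MU/price: 2/40.1 = 0.0499 vs 3/9.5 = 0.3158.
q_2 gives more utility per dollar, so spend all income on q_2: q_2* = I/p_2, q_1* = 0.
Numerically: q_1* = 0, q_2* = 4.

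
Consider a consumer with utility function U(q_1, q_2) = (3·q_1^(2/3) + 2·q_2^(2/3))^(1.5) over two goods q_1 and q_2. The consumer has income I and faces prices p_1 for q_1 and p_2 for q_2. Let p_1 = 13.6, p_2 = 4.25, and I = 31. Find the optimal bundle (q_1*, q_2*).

q_1* = 0.565, q_2* = 5.486

From the CES first-order condition, (3/2)·(q_2/q_1)^(1/3) = p_1/p_2.
Solve for the ratio: q_2/q_1 = [(2/3)·p_1/p_2]^(3).
Substitute q_2 = (q_2/q_1)·q_1 into the budget: q_1* = I/(p_1 + p_2·(q_2/q_1)).
Numerically q_2/q_1 = 9.709037, so q_1* = 31/(13.6 + 4.25·9.709037) = 0.565 and q_2* = 9.709037·0.565 = 5.486.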